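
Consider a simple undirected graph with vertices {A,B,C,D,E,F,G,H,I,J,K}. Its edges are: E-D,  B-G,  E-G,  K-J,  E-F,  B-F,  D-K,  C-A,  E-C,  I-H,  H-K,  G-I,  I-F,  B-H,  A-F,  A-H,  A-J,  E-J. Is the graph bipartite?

Partition the vertices as {C, D, F, G, H, J} vs {A, B, E, I, K}. Each listed edge has one endpoint in each part, so the graph is bipartite.

Yes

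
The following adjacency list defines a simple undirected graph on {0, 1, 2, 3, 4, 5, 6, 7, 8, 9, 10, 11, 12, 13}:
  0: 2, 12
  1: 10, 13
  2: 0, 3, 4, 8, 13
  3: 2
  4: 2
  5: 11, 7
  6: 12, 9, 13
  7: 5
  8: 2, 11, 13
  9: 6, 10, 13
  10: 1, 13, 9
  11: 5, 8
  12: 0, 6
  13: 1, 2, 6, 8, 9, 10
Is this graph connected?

Yes

A breadth-first search from 0 visits 0, 2, 12, 13, 3, 4, 8, 6, 1, 9, 10, 11, 5, 7 — all 14 vertices — so the graph is connected.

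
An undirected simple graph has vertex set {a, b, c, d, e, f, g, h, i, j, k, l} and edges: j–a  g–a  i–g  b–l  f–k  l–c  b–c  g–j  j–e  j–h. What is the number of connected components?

4

Component: {d}
Component: {f, k}
Component: {b, c, l}
Component: {a, e, g, h, i, j}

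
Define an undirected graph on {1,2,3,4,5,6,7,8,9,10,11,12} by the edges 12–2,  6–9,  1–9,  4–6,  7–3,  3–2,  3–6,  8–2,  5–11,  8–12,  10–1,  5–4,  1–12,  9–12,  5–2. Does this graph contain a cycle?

Yes

The graph has 12 vertices, 15 edges, and 1 connected component.
Since 15 > 12 - 1, a cycle must exist; for instance 2-5-4-6-3-2.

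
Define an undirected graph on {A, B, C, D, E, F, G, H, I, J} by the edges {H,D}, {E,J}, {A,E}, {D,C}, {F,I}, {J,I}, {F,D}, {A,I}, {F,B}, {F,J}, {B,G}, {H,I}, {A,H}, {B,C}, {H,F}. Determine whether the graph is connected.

Yes

Starting from A and exploring outward reaches every vertex (A, I, E, H, F, J, D, B, C, G); the graph is connected.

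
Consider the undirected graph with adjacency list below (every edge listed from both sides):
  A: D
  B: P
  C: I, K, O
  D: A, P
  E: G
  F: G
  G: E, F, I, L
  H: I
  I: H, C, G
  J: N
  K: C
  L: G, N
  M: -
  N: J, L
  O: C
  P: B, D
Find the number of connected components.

Component: {M}
Component: {A, B, D, P}
Component: {C, E, F, G, H, I, J, K, L, N, O}

3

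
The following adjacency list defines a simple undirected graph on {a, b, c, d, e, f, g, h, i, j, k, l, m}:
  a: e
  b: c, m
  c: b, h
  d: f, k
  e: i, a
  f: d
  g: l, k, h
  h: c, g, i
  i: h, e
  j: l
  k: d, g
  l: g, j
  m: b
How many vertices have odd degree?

Degrees: a:1, b:2, c:2, d:2, e:2, f:1, g:3, h:3, i:2, j:1, k:2, l:2, m:1
Odd-degree vertices: a, f, g, h, j, m.

6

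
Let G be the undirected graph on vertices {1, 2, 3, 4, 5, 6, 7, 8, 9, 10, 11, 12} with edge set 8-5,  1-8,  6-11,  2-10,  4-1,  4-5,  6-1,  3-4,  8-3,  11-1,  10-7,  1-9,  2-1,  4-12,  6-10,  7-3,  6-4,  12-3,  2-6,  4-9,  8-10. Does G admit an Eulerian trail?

Degrees: 1:6, 2:3, 3:4, 4:6, 5:2, 6:5, 7:2, 8:4, 9:2, 10:4, 11:2, 12:2
Odd-degree vertices: 2, 6 (2 total).
With 2 odd-degree vertices and all edges in one connected piece, an Eulerian trail exists (from 2 to 6).

Yes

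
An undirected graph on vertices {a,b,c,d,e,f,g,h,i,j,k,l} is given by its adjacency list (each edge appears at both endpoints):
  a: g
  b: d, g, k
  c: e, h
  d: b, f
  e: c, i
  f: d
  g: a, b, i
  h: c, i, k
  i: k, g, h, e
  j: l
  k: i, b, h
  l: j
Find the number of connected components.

2

Component: {j, l}
Component: {a, b, c, d, e, f, g, h, i, k}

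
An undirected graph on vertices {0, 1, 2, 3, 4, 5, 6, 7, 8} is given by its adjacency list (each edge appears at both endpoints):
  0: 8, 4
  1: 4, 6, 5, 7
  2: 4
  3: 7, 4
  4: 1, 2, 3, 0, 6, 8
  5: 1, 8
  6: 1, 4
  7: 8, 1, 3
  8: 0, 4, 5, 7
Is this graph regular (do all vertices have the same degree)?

Degrees: 0:2, 1:4, 2:1, 3:2, 4:6, 5:2, 6:2, 7:3, 8:4
Vertex 2 has degree 1 while 4 has degree 6, so the graph is not regular.

No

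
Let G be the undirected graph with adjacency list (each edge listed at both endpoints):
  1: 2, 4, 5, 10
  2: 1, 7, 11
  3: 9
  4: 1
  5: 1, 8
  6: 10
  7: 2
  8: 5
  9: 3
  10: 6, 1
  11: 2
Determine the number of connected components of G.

Component: {3, 9}
Component: {1, 2, 4, 5, 6, 7, 8, 10, 11}

2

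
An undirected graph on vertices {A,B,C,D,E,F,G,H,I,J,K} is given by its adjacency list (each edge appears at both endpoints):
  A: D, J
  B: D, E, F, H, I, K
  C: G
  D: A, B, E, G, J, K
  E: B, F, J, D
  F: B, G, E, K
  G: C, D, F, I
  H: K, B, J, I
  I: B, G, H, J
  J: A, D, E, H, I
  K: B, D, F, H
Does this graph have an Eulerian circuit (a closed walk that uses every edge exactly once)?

No

Degrees: A:2, B:6, C:1, D:6, E:4, F:4, G:4, H:4, I:4, J:5, K:4
Vertices with odd degree: C, J. An Eulerian circuit requires all degrees even.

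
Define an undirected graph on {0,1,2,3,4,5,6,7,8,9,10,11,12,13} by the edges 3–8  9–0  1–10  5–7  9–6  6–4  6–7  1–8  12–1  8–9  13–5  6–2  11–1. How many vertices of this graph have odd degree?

Degrees: 0:1, 1:4, 2:1, 3:1, 4:1, 5:2, 6:4, 7:2, 8:3, 9:3, 10:1, 11:1, 12:1, 13:1
Odd-degree vertices: 0, 2, 3, 4, 8, 9, 10, 11, 12, 13.

10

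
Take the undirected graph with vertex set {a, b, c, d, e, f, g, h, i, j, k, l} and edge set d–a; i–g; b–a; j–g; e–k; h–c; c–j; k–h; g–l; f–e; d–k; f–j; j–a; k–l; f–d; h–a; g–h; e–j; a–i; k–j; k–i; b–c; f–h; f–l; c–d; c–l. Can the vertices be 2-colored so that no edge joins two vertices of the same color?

The cycle e-j-k-e has length 3, which is odd, so the graph is not bipartite.

No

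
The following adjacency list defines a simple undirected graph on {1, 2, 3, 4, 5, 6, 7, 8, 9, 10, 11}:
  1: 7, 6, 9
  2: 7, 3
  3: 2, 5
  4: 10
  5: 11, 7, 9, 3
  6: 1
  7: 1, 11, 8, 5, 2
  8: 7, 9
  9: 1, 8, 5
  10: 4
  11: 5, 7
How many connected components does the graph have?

Component: {4, 10}
Component: {1, 2, 3, 5, 6, 7, 8, 9, 11}

2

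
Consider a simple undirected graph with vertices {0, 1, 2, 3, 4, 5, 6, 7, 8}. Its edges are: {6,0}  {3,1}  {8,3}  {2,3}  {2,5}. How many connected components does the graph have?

4

Component: {4}
Component: {7}
Component: {0, 6}
Component: {1, 2, 3, 5, 8}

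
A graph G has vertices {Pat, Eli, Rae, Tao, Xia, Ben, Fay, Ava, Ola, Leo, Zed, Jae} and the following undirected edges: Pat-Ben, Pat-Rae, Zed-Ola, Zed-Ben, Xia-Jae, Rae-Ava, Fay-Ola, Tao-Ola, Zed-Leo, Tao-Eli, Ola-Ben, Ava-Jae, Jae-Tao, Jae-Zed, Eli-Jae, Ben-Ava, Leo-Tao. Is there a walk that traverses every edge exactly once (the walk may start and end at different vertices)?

No

Degrees: Pat:2, Eli:2, Rae:2, Tao:4, Xia:1, Ben:4, Fay:1, Ava:3, Ola:4, Leo:2, Zed:4, Jae:5
Odd-degree vertices: Xia, Fay, Ava, Jae (4 total).
With 4 odd-degree vertices (more than two), no single trail can use every edge.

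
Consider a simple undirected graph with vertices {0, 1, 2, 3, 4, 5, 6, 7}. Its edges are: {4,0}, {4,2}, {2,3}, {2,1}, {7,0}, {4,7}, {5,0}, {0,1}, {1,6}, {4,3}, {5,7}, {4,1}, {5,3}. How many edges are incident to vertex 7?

3

Neighbors of 7: 0, 4, 5.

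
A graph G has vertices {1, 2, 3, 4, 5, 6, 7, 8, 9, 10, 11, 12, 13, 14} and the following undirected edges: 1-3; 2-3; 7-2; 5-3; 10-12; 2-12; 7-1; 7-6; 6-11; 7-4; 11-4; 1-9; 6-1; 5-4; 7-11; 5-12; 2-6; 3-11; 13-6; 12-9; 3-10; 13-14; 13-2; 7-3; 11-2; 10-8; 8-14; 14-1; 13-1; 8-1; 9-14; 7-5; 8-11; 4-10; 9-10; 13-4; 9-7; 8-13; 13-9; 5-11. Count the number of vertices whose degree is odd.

8

Degrees: 1:7, 2:6, 3:6, 4:5, 5:5, 6:5, 7:8, 8:5, 9:6, 10:5, 11:7, 12:4, 13:7, 14:4
Odd-degree vertices: 1, 4, 5, 6, 8, 10, 11, 13.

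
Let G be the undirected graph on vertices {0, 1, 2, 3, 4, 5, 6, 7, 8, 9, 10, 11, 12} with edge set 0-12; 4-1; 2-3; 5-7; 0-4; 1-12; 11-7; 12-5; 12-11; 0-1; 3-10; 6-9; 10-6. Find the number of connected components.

3

Component: {8}
Component: {2, 3, 6, 9, 10}
Component: {0, 1, 4, 5, 7, 11, 12}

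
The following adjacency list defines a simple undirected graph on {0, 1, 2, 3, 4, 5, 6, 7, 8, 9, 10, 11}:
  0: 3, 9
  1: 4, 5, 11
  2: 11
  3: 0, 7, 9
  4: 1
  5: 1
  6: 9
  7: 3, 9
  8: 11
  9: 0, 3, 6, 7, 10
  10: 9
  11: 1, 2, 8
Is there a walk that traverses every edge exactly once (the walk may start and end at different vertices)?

Degrees: 0:2, 1:3, 2:1, 3:3, 4:1, 5:1, 6:1, 7:2, 8:1, 9:5, 10:1, 11:3
Odd-degree vertices: 1, 2, 3, 4, 5, 6, 8, 9, 10, 11 (10 total).
With 10 odd-degree vertices (more than two), no single trail can use every edge.

No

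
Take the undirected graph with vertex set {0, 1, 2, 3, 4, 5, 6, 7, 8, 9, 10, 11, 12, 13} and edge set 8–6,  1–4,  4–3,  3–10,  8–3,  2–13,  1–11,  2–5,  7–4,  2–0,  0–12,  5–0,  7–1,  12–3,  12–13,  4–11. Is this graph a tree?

The graph has 14 vertices and 16 edges.
It is not connected, so it is not a tree.

No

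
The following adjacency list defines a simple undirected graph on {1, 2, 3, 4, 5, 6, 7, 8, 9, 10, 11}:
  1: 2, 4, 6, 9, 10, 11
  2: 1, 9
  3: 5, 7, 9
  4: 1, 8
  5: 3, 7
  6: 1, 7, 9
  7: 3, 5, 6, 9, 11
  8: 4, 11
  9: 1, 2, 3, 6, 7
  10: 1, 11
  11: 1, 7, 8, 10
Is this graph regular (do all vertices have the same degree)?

Degrees: 1:6, 2:2, 3:3, 4:2, 5:2, 6:3, 7:5, 8:2, 9:5, 10:2, 11:4
Degrees are not all equal (e.g. deg(2)=2 but deg(1)=6); not regular.

No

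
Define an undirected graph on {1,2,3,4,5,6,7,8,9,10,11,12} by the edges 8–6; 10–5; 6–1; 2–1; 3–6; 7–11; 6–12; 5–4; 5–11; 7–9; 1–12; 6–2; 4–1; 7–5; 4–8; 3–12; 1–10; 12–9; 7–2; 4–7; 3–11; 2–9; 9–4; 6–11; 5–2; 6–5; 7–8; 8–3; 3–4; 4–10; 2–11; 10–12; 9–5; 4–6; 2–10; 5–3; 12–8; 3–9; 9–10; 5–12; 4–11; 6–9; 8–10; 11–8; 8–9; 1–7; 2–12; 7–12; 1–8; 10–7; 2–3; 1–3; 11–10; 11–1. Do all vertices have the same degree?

Yes

Degrees: 1:9, 2:9, 3:9, 4:9, 5:9, 6:9, 7:9, 8:9, 9:9, 10:9, 11:9, 12:9
All degrees equal 9; the graph is regular.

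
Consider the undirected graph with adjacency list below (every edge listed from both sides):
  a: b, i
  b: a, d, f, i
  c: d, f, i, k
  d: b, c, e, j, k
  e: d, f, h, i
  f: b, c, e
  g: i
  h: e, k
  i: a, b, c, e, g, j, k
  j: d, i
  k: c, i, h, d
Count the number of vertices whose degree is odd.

4

Degrees: a:2, b:4, c:4, d:5, e:4, f:3, g:1, h:2, i:7, j:2, k:4
Odd-degree vertices: d, f, g, i.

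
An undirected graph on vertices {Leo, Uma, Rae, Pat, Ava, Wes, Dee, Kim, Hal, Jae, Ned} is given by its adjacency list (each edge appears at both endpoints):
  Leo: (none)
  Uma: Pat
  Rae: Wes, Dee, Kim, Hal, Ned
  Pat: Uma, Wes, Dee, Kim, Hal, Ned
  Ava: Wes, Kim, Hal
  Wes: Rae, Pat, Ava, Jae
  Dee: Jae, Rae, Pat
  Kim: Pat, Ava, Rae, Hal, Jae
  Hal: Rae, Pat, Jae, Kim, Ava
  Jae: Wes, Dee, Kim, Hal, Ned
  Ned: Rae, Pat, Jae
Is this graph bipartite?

No

Kim-Hal-Rae-Kim is an odd cycle (length 3), and a bipartite graph can contain only even cycles.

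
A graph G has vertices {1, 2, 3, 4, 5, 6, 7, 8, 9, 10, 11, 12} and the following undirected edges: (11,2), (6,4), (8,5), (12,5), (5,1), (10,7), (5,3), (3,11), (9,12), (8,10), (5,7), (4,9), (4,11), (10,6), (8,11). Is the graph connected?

Starting from 1 and exploring outward reaches every vertex (1, 5, 3, 7, 8, 12, 11, 10, 9, 2, 4, 6); the graph is connected.

Yes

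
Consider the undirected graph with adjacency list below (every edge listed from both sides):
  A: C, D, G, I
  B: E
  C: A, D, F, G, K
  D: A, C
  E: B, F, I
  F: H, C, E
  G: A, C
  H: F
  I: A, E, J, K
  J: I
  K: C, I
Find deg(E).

Neighbors of E: B, F, I.

3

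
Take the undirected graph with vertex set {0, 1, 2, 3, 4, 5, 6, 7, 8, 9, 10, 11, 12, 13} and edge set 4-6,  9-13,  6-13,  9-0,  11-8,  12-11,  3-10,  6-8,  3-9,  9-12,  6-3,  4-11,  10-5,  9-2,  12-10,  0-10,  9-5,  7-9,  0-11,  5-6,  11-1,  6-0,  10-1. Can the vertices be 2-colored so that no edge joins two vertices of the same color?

A valid 2-coloring puts {6, 9, 10, 11} on one side and {0, 1, 2, 3, 4, 5, 7, 8, 12, 13} on the other; every edge crosses between the two sides.

Yes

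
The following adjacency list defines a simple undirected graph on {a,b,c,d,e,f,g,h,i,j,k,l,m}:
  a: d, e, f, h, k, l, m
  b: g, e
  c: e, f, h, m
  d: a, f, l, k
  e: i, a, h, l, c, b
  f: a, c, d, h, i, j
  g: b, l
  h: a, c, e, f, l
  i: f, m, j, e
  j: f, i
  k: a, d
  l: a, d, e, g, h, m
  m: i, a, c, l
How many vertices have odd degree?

2

Degrees: a:7, b:2, c:4, d:4, e:6, f:6, g:2, h:5, i:4, j:2, k:2, l:6, m:4
Odd-degree vertices: a, h.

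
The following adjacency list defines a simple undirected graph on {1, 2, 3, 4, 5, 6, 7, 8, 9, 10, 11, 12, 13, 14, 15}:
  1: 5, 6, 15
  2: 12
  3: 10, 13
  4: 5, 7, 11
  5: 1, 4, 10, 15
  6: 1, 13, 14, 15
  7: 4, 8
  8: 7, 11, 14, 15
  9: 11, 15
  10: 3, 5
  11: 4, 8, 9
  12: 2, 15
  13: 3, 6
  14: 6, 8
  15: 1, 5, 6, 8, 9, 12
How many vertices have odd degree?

Degrees: 1:3, 2:1, 3:2, 4:3, 5:4, 6:4, 7:2, 8:4, 9:2, 10:2, 11:3, 12:2, 13:2, 14:2, 15:6
Odd-degree vertices: 1, 2, 4, 11.

4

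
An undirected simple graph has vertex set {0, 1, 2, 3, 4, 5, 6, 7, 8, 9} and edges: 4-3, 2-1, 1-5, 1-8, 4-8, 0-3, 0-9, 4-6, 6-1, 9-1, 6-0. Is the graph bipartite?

Color {2, 3, 5, 6, 7, 8, 9} black and {0, 1, 4} white. No edge joins two same-colored vertices, so the graph is bipartite.

Yes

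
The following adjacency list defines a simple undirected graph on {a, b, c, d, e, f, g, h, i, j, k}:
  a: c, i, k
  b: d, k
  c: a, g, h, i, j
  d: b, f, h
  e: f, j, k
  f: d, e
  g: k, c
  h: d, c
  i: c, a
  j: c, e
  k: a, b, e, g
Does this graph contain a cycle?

Yes

|V| = 11, |E| = 15, number of components = 1.
Since 15 > 11 - 1, a cycle must exist; for instance a-c-i-a.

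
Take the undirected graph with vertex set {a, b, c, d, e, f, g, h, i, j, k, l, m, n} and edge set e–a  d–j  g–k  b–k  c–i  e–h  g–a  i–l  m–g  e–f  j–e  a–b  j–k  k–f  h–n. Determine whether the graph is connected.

No

Component: {c, i, l}
Component: {a, b, d, e, f, g, h, j, k, m, n}
There are 2 separate components, so the graph is not connected.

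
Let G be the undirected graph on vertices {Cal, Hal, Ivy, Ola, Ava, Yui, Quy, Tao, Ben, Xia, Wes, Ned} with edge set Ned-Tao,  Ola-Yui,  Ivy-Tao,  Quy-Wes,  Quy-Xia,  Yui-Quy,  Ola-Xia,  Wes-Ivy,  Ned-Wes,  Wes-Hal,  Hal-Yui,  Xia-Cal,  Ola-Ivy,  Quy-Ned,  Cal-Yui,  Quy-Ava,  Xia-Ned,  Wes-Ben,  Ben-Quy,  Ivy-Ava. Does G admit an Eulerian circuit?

No

Degrees: Cal:2, Hal:2, Ivy:4, Ola:3, Ava:2, Yui:4, Quy:6, Tao:2, Ben:2, Xia:4, Wes:5, Ned:4
Ola, Wes have odd degree; an Eulerian circuit needs every degree to be even, so none exists.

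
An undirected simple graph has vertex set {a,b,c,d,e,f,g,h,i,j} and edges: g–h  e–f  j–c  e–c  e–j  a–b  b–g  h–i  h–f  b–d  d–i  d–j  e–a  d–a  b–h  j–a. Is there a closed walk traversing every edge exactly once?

Yes

Degrees: a:4, b:4, c:2, d:4, e:4, f:2, g:2, h:4, i:2, j:4
All degrees are even and the non-isolated vertices are connected — an Eulerian circuit exists.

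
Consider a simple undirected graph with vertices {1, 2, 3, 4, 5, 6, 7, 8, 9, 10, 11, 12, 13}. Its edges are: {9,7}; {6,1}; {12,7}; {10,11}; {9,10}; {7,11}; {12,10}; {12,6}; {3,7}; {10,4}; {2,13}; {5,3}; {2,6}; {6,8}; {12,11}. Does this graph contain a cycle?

Yes

|V| = 13, |E| = 15, number of components = 1.
Since 15 > 13 - 1, a cycle must exist; for instance 12-7-9-10-12.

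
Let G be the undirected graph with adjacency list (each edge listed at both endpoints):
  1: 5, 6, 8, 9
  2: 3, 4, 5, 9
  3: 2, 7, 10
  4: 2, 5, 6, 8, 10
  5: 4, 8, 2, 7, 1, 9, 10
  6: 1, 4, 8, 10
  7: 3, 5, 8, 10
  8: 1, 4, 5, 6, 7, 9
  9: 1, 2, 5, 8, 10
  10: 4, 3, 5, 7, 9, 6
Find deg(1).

4

Neighbors of 1: 5, 6, 8, 9.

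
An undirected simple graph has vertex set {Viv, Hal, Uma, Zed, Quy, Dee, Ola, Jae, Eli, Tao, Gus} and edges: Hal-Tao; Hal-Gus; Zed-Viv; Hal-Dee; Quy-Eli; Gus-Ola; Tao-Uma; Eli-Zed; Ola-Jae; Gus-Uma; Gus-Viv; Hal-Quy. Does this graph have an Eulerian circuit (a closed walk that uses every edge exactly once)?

Degrees: Viv:2, Hal:4, Uma:2, Zed:2, Quy:2, Dee:1, Ola:2, Jae:1, Eli:2, Tao:2, Gus:4
Vertices with odd degree: Dee, Jae. An Eulerian circuit requires all degrees even.

No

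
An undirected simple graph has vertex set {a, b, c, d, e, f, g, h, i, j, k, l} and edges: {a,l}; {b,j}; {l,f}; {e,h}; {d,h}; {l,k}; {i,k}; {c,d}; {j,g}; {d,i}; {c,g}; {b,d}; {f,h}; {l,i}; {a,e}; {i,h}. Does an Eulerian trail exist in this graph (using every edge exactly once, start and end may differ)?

Yes

Degrees: a:2, b:2, c:2, d:4, e:2, f:2, g:2, h:4, i:4, j:2, k:2, l:4
Odd-degree vertices: none (0 total).
With 0 odd-degree vertices and all edges in one connected piece, an Eulerian trail exists.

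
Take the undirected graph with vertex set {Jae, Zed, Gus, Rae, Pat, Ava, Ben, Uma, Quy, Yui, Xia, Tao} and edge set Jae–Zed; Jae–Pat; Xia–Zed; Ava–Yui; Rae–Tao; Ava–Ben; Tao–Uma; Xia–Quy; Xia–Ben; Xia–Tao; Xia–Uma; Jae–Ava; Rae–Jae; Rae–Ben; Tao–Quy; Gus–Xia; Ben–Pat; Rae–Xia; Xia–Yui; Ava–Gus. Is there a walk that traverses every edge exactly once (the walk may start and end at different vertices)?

Degrees: Jae:4, Zed:2, Gus:2, Rae:4, Pat:2, Ava:4, Ben:4, Uma:2, Quy:2, Yui:2, Xia:8, Tao:4
Odd-degree vertices: none (0 total).
The non-isolated vertices are connected and exactly 0 have odd degree, so an Eulerian trail exists.

Yes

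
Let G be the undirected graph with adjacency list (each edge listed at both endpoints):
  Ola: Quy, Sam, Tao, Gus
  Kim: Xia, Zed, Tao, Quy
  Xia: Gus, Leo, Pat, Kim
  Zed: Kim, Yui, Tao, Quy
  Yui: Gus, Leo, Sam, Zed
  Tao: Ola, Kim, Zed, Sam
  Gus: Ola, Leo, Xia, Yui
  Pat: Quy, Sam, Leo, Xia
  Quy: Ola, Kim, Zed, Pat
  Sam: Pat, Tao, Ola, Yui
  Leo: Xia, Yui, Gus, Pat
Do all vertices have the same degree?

Yes

Degrees: Ola:4, Kim:4, Xia:4, Zed:4, Yui:4, Tao:4, Gus:4, Pat:4, Quy:4, Sam:4, Leo:4
All degrees equal 4; the graph is regular.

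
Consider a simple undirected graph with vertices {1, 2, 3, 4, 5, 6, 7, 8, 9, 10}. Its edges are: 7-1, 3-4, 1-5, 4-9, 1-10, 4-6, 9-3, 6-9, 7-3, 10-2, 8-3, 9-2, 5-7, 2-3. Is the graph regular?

Degrees: 1:3, 2:3, 3:5, 4:3, 5:2, 6:2, 7:3, 8:1, 9:4, 10:2
Degrees are not all equal (e.g. deg(8)=1 but deg(3)=5); not regular.

No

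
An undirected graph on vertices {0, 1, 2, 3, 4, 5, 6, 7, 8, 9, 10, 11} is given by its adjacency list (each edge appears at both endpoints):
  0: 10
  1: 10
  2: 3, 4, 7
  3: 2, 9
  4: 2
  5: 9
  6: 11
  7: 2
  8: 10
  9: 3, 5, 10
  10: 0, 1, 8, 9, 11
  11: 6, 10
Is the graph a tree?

The graph has 12 vertices and 11 edges.
It is connected with exactly 11 edges, hence acyclic — it is a tree.

Yes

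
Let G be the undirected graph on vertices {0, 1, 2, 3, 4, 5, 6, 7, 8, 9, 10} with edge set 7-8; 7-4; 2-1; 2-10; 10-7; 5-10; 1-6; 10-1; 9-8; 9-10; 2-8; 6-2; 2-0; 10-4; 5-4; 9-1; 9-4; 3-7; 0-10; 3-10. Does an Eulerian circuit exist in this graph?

No

Degrees: 0:2, 1:4, 2:5, 3:2, 4:4, 5:2, 6:2, 7:4, 8:3, 9:4, 10:8
Vertices with odd degree: 2, 8. An Eulerian circuit requires all degrees even.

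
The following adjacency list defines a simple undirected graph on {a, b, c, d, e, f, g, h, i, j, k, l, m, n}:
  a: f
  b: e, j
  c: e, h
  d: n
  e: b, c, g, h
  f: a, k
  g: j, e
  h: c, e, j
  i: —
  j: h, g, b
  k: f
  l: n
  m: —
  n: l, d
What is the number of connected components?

5

Component: {i}
Component: {m}
Component: {a, f, k}
Component: {d, l, n}
Component: {b, c, e, g, h, j}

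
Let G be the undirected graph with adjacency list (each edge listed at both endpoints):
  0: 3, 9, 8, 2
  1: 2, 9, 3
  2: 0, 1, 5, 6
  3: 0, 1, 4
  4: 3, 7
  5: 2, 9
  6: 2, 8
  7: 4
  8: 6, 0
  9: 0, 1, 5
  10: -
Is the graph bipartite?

Color {2, 3, 7, 8, 9, 10} black and {0, 1, 4, 5, 6} white. No edge joins two same-colored vertices, so the graph is bipartite.

Yes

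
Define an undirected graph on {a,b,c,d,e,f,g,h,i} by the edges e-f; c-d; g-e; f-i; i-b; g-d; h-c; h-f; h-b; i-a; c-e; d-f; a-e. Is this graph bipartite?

A valid 2-coloring puts {d, e, h, i} on one side and {a, b, c, f, g} on the other; every edge crosses between the two sides.

Yes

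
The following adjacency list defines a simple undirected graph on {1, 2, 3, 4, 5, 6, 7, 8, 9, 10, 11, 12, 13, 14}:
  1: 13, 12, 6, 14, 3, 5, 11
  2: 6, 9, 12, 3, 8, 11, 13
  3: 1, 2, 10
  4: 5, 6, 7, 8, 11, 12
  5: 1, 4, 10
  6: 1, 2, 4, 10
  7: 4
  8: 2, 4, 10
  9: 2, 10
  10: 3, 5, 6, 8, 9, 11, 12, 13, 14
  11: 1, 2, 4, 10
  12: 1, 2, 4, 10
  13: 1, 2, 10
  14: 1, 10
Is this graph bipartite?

Yes

Color {3, 5, 6, 7, 8, 9, 11, 12, 13, 14} black and {1, 2, 4, 10} white. No edge joins two same-colored vertices, so the graph is bipartite.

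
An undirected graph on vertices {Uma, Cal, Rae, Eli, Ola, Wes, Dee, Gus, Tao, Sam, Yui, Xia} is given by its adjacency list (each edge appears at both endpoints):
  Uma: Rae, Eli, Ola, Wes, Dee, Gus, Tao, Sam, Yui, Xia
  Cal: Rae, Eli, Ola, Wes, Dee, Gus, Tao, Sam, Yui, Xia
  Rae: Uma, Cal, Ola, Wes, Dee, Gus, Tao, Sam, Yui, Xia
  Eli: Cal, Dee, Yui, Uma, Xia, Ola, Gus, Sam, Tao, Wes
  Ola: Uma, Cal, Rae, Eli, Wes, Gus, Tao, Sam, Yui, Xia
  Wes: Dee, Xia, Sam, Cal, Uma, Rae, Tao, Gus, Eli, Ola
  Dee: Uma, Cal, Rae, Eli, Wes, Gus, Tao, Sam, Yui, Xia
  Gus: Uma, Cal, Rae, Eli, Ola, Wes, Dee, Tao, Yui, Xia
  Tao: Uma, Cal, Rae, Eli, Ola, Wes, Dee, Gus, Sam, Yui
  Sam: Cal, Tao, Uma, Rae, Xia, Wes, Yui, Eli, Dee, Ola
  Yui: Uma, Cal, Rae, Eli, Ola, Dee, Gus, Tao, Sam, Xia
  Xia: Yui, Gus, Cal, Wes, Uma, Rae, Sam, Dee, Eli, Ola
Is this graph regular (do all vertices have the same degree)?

Degrees: Uma:10, Cal:10, Rae:10, Eli:10, Ola:10, Wes:10, Dee:10, Gus:10, Tao:10, Sam:10, Yui:10, Xia:10
Every vertex has degree 10, so the graph is 10-regular.

Yes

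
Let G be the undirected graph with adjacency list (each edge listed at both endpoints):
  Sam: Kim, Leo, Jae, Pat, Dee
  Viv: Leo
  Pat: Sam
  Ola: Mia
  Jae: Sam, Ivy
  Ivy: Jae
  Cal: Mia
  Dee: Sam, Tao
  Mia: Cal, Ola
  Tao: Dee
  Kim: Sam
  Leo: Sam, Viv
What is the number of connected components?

2

Component: {Ola, Cal, Mia}
Component: {Sam, Viv, Pat, Jae, Ivy, Dee, Tao, Kim, Leo}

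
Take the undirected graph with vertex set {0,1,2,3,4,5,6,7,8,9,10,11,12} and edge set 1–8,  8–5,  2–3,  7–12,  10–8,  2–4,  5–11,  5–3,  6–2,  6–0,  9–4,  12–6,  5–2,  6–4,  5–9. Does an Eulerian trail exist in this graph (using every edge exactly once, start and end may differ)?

No

Degrees: 0:1, 1:1, 2:4, 3:2, 4:3, 5:5, 6:4, 7:1, 8:3, 9:2, 10:1, 11:1, 12:2
Odd-degree vertices: 0, 1, 4, 5, 7, 8, 10, 11 (8 total).
An Eulerian trail requires 0 or 2 odd-degree vertices; here there are 8.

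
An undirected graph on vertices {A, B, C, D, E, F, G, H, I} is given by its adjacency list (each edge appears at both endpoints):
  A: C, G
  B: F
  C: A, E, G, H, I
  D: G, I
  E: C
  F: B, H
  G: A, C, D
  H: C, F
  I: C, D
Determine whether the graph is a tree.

The graph has 9 vertices and 10 edges.
A tree on 9 vertices has exactly 8 edges; this graph has 10, so it contains a cycle and is not a tree.

No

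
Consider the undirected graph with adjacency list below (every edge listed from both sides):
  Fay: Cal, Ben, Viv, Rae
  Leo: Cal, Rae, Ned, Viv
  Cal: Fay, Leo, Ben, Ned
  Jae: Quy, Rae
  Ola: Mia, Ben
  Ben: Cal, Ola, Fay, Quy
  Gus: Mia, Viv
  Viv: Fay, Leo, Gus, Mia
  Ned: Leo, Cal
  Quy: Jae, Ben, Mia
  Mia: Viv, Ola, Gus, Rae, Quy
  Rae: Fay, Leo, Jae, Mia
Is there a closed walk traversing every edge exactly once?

No

Degrees: Fay:4, Leo:4, Cal:4, Jae:2, Ola:2, Ben:4, Gus:2, Viv:4, Ned:2, Quy:3, Mia:5, Rae:4
Quy, Mia have odd degree; an Eulerian circuit needs every degree to be even, so none exists.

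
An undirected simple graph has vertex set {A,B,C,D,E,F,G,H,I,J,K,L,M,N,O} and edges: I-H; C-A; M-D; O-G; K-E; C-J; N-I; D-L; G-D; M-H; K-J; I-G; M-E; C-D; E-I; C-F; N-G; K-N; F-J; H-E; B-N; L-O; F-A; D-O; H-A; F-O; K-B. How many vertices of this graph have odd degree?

Degrees: A:3, B:2, C:4, D:5, E:4, F:4, G:4, H:4, I:4, J:3, K:4, L:2, M:3, N:4, O:4
Odd-degree vertices: A, D, J, M.

4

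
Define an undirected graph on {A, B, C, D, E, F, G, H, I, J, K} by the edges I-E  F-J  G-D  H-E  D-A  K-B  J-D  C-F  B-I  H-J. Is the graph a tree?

Yes

|V| = 11, |E| = 10.
Connected and |E| = |V| - 1, which characterizes a tree.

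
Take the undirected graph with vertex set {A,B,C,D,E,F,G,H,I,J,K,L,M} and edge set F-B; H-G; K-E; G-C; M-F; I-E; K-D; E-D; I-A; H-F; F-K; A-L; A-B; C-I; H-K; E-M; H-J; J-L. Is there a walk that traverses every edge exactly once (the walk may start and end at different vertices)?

Yes

Degrees: A:3, B:2, C:2, D:2, E:4, F:4, G:2, H:4, I:3, J:2, K:4, L:2, M:2
Odd-degree vertices: A, I (2 total).
The non-isolated vertices are connected and exactly 2 have odd degree, so an Eulerian trail exists (from A to I).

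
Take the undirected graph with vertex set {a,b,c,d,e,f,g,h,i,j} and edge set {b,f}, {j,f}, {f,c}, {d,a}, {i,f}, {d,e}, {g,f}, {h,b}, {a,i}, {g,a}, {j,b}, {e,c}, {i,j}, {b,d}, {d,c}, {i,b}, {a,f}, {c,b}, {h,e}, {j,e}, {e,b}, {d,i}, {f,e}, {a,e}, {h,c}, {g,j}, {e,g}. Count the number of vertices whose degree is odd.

Degrees: a:5, b:7, c:5, d:5, e:8, f:7, g:4, h:3, i:5, j:5
Odd-degree vertices: a, b, c, d, f, h, i, j.

8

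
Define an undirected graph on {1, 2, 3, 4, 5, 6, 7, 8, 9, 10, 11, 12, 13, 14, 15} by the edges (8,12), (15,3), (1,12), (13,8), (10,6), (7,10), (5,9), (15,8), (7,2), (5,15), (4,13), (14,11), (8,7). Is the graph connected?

No

Component: {11, 14}
Component: {1, 2, 3, 4, 5, 6, 7, 8, 9, 10, 12, 13, 15}
No edge joins these 2 groups, so the graph is disconnected.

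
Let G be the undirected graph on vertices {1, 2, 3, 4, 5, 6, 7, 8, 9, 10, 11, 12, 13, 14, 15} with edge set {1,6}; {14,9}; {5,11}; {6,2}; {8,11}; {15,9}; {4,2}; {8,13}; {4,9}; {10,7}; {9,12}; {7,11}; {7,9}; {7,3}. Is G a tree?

Yes

The graph has 15 vertices and 14 edges.
Connected and |E| = |V| - 1, which characterizes a tree.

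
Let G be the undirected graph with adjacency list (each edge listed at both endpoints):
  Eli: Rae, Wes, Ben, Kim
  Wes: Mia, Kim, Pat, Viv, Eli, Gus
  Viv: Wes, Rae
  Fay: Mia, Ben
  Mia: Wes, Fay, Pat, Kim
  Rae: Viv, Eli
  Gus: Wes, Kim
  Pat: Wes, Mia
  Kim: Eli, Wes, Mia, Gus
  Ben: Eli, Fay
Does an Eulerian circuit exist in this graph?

Degrees: Eli:4, Wes:6, Viv:2, Fay:2, Mia:4, Rae:2, Gus:2, Pat:2, Kim:4, Ben:2
All degrees are even and the non-isolated vertices are connected — an Eulerian circuit exists.

Yes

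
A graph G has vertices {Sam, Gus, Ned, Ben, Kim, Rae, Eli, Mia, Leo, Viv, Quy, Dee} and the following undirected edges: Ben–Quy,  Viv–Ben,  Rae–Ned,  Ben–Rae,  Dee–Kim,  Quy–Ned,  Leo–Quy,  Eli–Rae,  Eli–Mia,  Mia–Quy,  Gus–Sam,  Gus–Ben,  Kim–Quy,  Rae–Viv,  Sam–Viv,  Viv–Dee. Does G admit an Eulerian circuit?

Degrees: Sam:2, Gus:2, Ned:2, Ben:4, Kim:2, Rae:4, Eli:2, Mia:2, Leo:1, Viv:4, Quy:5, Dee:2
Leo, Quy have odd degree; an Eulerian circuit needs every degree to be even, so none exists.

No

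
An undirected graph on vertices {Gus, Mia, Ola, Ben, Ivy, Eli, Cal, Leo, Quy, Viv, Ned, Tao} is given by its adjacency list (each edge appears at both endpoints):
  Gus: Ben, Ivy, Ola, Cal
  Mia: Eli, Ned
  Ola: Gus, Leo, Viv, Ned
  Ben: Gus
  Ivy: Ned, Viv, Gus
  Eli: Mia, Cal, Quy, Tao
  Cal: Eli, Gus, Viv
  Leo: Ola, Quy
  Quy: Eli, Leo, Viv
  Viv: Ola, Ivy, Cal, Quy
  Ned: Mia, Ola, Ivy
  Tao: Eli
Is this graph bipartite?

Yes

A valid 2-coloring puts {Mia, Ola, Ben, Ivy, Cal, Quy, Tao} on one side and {Gus, Eli, Leo, Viv, Ned} on the other; every edge crosses between the two sides.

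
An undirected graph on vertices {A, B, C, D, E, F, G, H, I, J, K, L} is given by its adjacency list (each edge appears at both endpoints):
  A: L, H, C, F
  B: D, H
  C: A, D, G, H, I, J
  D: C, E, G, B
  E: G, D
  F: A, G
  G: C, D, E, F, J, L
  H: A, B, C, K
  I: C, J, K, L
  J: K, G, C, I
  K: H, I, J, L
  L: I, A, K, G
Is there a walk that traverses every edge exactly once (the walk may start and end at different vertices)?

Degrees: A:4, B:2, C:6, D:4, E:2, F:2, G:6, H:4, I:4, J:4, K:4, L:4
Odd-degree vertices: none (0 total).
With 0 odd-degree vertices and all edges in one connected piece, an Eulerian trail exists.

Yes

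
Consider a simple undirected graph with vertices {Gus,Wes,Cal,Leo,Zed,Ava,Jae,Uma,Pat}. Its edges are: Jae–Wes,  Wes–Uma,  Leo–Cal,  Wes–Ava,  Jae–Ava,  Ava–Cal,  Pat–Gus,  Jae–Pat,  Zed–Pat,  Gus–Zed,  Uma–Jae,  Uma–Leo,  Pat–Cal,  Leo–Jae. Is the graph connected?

Starting from Gus and exploring outward reaches every vertex (Gus, Pat, Zed, Jae, Cal, Leo, Uma, Ava, Wes); the graph is connected.

Yes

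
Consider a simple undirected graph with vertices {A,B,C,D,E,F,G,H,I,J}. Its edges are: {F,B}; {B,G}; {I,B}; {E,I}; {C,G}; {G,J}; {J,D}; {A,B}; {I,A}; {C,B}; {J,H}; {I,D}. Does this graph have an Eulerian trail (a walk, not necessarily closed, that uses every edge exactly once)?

Degrees: A:2, B:5, C:2, D:2, E:1, F:1, G:3, H:1, I:4, J:3
Odd-degree vertices: B, E, F, G, H, J (6 total).
With 6 odd-degree vertices (more than two), no single trail can use every edge.

No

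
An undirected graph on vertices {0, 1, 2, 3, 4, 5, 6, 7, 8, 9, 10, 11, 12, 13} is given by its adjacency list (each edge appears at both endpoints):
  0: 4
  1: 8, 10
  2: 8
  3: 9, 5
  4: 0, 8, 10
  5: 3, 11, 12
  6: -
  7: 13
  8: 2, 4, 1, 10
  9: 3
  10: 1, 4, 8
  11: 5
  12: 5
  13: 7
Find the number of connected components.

4

Component: {6}
Component: {7, 13}
Component: {3, 5, 9, 11, 12}
Component: {0, 1, 2, 4, 8, 10}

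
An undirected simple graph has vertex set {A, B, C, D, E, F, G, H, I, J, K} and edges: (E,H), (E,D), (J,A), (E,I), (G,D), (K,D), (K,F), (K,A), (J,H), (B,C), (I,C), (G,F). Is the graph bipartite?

Yes

A valid 2-coloring puts {C, E, G, J, K} on one side and {A, B, D, F, H, I} on the other; every edge crosses between the two sides.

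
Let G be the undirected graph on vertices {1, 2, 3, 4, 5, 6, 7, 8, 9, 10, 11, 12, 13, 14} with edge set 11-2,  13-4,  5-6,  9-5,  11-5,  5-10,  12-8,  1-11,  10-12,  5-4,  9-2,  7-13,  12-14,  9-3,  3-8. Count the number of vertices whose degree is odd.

8

Degrees: 1:1, 2:2, 3:2, 4:2, 5:5, 6:1, 7:1, 8:2, 9:3, 10:2, 11:3, 12:3, 13:2, 14:1
Odd-degree vertices: 1, 5, 6, 7, 9, 11, 12, 14.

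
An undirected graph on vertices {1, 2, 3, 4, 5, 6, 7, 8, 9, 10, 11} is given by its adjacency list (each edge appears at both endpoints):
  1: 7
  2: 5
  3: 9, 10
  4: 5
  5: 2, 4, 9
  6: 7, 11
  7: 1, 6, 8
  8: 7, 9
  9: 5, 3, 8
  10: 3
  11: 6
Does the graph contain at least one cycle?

No

The graph has 11 vertices, 10 edges, and 1 connected component.
Since 10 = 11 - 1, the graph is a forest and contains no cycle.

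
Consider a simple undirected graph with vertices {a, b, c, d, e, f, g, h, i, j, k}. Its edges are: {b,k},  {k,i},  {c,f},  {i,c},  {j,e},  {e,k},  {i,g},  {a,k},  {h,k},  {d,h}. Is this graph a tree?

The graph has 11 vertices and 10 edges.
It is connected with exactly 10 edges, hence acyclic — it is a tree.

Yes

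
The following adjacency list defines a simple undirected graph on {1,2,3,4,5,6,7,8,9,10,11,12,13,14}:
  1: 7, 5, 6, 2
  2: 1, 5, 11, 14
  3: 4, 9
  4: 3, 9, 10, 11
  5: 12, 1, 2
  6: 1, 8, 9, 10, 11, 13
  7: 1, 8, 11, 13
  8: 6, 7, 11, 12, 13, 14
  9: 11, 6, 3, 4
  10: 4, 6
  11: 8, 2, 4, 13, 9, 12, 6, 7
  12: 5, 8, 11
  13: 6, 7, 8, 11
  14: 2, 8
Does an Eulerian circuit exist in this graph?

No

Degrees: 1:4, 2:4, 3:2, 4:4, 5:3, 6:6, 7:4, 8:6, 9:4, 10:2, 11:8, 12:3, 13:4, 14:2
Vertices with odd degree: 5, 12. An Eulerian circuit requires all degrees even.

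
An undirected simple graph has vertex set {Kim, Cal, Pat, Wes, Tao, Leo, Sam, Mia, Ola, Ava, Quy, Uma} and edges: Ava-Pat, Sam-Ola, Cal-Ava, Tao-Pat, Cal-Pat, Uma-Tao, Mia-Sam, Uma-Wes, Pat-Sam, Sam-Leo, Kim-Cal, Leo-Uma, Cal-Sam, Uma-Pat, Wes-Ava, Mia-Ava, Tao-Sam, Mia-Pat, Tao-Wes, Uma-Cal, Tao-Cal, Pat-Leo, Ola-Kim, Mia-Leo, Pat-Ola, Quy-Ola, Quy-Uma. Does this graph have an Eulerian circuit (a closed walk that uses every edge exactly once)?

No

Degrees: Kim:2, Cal:6, Pat:8, Wes:3, Tao:5, Leo:4, Sam:6, Mia:4, Ola:4, Ava:4, Quy:2, Uma:6
Wes, Tao have odd degree; an Eulerian circuit needs every degree to be even, so none exists.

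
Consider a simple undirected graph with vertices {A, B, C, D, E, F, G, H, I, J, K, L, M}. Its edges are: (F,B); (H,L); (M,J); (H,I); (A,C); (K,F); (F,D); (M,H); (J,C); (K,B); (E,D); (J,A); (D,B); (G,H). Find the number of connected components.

Component: {B, D, E, F, K}
Component: {A, C, G, H, I, J, L, M}

2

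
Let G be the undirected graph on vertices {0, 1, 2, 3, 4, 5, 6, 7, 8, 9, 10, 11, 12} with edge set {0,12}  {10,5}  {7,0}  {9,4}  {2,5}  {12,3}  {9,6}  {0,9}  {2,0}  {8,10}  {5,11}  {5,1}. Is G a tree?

Yes

The graph has 13 vertices and 12 edges.
Connected and |E| = |V| - 1, which characterizes a tree.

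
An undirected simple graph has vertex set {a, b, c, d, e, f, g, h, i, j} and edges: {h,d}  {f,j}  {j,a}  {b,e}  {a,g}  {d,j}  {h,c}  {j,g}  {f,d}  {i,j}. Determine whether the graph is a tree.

No

The graph has 10 vertices and 10 edges.
It is not connected, so it is not a tree.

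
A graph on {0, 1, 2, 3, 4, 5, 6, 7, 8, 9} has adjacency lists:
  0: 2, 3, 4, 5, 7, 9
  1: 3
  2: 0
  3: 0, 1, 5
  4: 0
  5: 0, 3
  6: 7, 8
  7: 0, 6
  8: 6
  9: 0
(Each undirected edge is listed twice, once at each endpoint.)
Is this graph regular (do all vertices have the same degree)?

Degrees: 0:6, 1:1, 2:1, 3:3, 4:1, 5:2, 6:2, 7:2, 8:1, 9:1
Degrees are not all equal (e.g. deg(1)=1 but deg(0)=6); not regular.

No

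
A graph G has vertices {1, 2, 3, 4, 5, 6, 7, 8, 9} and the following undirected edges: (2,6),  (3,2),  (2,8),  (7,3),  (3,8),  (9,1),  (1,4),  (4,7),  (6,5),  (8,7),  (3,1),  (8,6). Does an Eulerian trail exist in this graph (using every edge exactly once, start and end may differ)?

Degrees: 1:3, 2:3, 3:4, 4:2, 5:1, 6:3, 7:3, 8:4, 9:1
Odd-degree vertices: 1, 2, 5, 6, 7, 9 (6 total).
An Eulerian trail requires 0 or 2 odd-degree vertices; here there are 6.

No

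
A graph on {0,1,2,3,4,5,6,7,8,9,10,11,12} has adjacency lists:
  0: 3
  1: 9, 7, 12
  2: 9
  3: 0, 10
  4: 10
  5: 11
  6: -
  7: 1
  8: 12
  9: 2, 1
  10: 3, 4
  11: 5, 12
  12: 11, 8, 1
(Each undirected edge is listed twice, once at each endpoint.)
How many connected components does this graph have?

3

Component: {6}
Component: {0, 3, 4, 10}
Component: {1, 2, 5, 7, 8, 9, 11, 12}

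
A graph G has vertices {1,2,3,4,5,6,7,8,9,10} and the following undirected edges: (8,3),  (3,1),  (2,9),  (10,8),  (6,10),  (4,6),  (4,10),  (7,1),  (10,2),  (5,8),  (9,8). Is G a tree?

The graph has 10 vertices and 11 edges.
Connected but with 11 > 9 edges, so it has a cycle and is not a tree.

No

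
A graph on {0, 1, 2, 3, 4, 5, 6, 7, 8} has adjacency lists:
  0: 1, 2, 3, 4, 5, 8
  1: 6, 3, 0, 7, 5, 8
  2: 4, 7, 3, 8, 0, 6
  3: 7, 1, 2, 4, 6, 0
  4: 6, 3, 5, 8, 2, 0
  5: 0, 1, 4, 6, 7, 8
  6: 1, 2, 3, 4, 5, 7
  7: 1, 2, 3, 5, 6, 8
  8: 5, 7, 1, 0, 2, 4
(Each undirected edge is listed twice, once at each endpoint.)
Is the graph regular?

Degrees: 0:6, 1:6, 2:6, 3:6, 4:6, 5:6, 6:6, 7:6, 8:6
All degrees equal 6; the graph is regular.

Yes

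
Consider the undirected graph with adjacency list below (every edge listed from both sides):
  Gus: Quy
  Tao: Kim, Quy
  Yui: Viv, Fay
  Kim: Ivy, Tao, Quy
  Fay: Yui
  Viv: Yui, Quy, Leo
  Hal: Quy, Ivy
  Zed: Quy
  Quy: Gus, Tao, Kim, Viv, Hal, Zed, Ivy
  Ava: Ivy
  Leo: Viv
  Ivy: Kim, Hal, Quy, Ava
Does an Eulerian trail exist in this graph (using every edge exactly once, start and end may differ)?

No

Degrees: Gus:1, Tao:2, Yui:2, Kim:3, Fay:1, Viv:3, Hal:2, Zed:1, Quy:7, Ava:1, Leo:1, Ivy:4
Odd-degree vertices: Gus, Kim, Fay, Viv, Zed, Quy, Ava, Leo (8 total).
With 8 odd-degree vertices (more than two), no single trail can use every edge.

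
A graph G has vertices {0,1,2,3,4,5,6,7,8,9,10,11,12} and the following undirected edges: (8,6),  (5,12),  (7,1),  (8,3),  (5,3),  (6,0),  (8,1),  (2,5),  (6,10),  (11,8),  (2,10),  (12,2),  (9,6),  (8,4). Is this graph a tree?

|V| = 13, |E| = 14.
Connected but with 14 > 12 edges, so it has a cycle and is not a tree.

No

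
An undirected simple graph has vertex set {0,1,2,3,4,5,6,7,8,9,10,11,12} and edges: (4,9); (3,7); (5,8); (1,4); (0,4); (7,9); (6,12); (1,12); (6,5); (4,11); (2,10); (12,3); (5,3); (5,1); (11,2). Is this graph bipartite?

Yes

Color {2, 4, 5, 7, 12} black and {0, 1, 3, 6, 8, 9, 10, 11} white. No edge joins two same-colored vertices, so the graph is bipartite.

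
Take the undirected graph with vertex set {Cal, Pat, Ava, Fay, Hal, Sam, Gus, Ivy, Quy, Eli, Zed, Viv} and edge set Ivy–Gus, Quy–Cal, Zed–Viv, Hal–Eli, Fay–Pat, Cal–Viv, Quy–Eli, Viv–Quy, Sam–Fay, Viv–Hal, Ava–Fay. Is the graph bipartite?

No

The cycle Quy-Cal-Viv-Quy has length 3, which is odd, so the graph is not bipartite.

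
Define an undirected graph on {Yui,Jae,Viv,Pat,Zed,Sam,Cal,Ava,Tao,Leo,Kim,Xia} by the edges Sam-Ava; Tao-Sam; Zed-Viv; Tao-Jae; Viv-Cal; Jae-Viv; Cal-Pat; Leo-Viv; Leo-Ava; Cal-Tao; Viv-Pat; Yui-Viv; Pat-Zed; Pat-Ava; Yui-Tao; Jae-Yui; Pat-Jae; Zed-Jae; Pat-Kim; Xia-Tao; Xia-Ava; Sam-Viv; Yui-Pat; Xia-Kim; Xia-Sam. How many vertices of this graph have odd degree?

6

Degrees: Yui:4, Jae:5, Viv:7, Pat:7, Zed:3, Sam:4, Cal:3, Ava:4, Tao:5, Leo:2, Kim:2, Xia:4
Odd-degree vertices: Jae, Viv, Pat, Zed, Cal, Tao.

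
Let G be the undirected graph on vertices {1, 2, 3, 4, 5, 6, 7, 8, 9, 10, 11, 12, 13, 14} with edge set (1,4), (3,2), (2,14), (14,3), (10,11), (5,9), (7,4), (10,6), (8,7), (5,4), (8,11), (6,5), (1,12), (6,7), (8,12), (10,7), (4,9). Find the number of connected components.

3

Component: {13}
Component: {2, 3, 14}
Component: {1, 4, 5, 6, 7, 8, 9, 10, 11, 12}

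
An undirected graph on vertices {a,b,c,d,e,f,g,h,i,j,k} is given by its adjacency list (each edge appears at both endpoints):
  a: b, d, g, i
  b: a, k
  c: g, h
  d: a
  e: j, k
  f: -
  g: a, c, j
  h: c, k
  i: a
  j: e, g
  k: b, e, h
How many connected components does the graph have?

Component: {f}
Component: {a, b, c, d, e, g, h, i, j, k}

2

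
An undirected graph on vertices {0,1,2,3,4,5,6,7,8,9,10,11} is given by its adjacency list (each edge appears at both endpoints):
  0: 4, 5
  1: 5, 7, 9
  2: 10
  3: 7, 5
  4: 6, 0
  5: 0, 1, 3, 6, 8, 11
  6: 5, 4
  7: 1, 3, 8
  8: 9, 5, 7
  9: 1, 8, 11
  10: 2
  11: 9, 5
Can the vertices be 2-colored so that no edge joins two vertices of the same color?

A valid 2-coloring puts {4, 5, 7, 9, 10} on one side and {0, 1, 2, 3, 6, 8, 11} on the other; every edge crosses between the two sides.

Yes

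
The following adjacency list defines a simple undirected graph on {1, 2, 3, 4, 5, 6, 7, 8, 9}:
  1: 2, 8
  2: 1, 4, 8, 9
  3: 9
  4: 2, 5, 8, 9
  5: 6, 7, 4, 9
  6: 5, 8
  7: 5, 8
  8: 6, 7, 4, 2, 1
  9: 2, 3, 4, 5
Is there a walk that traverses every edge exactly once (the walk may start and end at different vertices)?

Yes

Degrees: 1:2, 2:4, 3:1, 4:4, 5:4, 6:2, 7:2, 8:5, 9:4
Odd-degree vertices: 3, 8 (2 total).
The non-isolated vertices are connected and exactly 2 have odd degree, so an Eulerian trail exists (from 3 to 8).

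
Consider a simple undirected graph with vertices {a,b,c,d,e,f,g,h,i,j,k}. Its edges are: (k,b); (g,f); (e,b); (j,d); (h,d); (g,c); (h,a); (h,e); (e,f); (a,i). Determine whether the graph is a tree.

Yes

|V| = 11, |E| = 10.
It is connected with exactly 10 edges, hence acyclic — it is a tree.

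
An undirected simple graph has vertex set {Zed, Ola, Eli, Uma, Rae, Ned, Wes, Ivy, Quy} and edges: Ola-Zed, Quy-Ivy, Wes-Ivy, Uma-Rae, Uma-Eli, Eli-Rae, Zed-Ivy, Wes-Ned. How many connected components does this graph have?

2

Component: {Eli, Uma, Rae}
Component: {Zed, Ola, Ned, Wes, Ivy, Quy}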